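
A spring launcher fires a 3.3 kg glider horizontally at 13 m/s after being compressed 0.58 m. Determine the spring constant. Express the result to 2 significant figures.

½kx² = ½mv²
k = mv²/x² = (3.3)(13)²/(0.58)² = 1658 N/m

k = 1700 N/m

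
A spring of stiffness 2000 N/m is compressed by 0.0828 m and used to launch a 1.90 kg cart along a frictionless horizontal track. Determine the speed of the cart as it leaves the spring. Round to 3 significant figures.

Conservation of energy: ½kx² = ½mv²
v = x√(k/m) = 0.0828 × √(2000/1.90) = 2.686 m/s

v = 2.69 m/s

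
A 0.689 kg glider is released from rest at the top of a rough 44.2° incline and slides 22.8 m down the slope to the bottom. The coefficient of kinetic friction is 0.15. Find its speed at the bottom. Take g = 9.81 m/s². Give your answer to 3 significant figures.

v = 16.2 m/s

Energy: mgh = ½mv² + W_f, with h = L sinθ and W_f = μ_k (mg cosθ) L
mgh = mgL sinθ = (0.689)(9.81)(22.8)sin44.2° = 107.44 J
W_f = μ_k mg cosθ · L = (0.15)(0.689)(9.81)cos44.2°·22.8 = 16.57 J
½mv² = 107.44 − 16.57 = 90.866 J
v = √(2 × 90.866/0.689) = 16.24 m/s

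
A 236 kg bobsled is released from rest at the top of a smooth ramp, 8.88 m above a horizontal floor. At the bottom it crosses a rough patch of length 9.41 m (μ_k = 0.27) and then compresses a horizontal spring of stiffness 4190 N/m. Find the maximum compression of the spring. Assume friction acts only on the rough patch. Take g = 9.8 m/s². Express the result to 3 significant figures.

x = 2.65 m

Initial energy: E₁ = mgh = (236)(9.8)(8.88) = 20538 J
Friction removes W_f = μ_k mg d = (0.27)(236)(9.8)(9.41) = 5876 J
Energy reaching the spring: E = 20538 − 5876 = 14662 J
At max compression ½kx² = E ⇒ x = √(2E/k) = √(2 × 14662/4190) = 2.645 m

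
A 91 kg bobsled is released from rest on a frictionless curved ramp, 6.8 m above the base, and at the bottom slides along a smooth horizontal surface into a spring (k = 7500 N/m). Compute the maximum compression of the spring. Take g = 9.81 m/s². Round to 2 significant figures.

x = 1.3 m

Gravitational PE at the top equals spring PE at max compression: mgh = ½kx²
x = √(2mgh/k) = √(2 × 91 × 9.81 × 6.8 / 7500) = 1.272 m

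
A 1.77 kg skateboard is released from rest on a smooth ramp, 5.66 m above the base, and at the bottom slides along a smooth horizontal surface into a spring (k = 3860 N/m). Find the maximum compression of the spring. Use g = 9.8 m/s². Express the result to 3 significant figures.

Gravitational PE at the top equals spring PE at max compression: mgh = ½kx²
x = √(2mgh/k) = √(2 × 1.77 × 9.8 × 5.66 / 3860) = 0.2255 m

x = 0.226 m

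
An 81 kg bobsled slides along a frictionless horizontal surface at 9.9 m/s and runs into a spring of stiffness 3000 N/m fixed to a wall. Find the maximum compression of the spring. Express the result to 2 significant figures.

Conservation of energy between contact and max compression: ½mv² = ½kx²
x = v√(m/k) = 9.9 × √(81/3000) = 1.627 m

x = 1.6 m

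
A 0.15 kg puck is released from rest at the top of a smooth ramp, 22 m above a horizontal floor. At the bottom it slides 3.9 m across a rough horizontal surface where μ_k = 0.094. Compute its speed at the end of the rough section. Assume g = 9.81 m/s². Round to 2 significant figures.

v = 21 m/s

Applying the work–energy principle:
mgh = ½mv² + μ_k m g d
W_f = μ_k mg d = (0.094)(0.15)(9.81)(3.9) = 0.5395 J
½mv² = mgh − W_f = 32.373 − 0.5395 = 31.834 J
v = √(2 × 31.834/0.15) = 20.60 m/s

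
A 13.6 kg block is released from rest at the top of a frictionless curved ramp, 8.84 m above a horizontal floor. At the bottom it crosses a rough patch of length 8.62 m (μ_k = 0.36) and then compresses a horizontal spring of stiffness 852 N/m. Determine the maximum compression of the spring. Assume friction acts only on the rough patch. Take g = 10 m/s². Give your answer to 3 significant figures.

x = 1.35 m

Initial energy: E₁ = mgh = (13.6)(10)(8.84) = 1202.2 J
Friction removes W_f = μ_k mg d = (0.36)(13.6)(10)(8.62) = 422.0 J
Energy reaching the spring: E = 1202.2 − 422.0 = 780.20 J
At max compression ½kx² = E ⇒ x = √(2E/k) = √(2 × 780.20/852) = 1.353 m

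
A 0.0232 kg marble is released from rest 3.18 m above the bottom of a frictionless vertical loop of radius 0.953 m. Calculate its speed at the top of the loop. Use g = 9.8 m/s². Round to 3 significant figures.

Energy conservation: mgh = ½mv_top² + mg(2r)
v_top² = 2g(h − 2r) = 2(9.8)(3.18 − 1.906) = 24.97
v_top = 4.997 m/s

v = 5.00 m/s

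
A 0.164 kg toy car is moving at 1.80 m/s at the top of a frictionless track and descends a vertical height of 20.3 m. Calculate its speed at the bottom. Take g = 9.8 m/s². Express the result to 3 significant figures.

v = 20.0 m/s

Energy conservation between the two points: ½mv₀² + mgh = ½mv²
The mass cancels from both sides.
v² = v₀² + 2gh = (1.80)² + 2(9.8)(20.3) = 401.12
v = √401.12 = 20.03 m/s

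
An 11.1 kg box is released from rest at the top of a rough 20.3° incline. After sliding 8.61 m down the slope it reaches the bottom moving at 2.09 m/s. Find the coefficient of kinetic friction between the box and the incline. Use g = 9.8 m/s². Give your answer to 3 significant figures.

mgh = ½mv² + μ_k (mg cosθ) L, with h = L sinθ
mgL sinθ = 324.94 J; ½mv² = 24.243 J
W_f = 324.94 − 24.243 = 300.7 J
μ_k = W_f/(mg cosθ · L) = 300.7/(102.0 × 8.61) = 0.3423

μ_k = 0.342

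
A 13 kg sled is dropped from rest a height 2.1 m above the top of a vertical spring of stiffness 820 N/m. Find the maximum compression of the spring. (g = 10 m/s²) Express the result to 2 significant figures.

x = 0.99 m

Take the reference level at the top of the uncompressed spring. At max compression the sled has fallen H + x and is momentarily at rest:
mg(H + x) = ½kx²
½(820)x² − (13)(10)x − (13)(10)(2.1) = 0
410.0x² − 130.0x − 273.0 = 0
x = [130.0 + √(16900 + 447720)]/(2 × 410.0) = 0.9898 m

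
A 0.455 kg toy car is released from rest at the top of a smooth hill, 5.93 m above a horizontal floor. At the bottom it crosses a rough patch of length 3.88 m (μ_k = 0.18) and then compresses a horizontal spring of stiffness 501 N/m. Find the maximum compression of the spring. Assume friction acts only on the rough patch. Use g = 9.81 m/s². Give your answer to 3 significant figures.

Initial energy: E₁ = mgh = (0.455)(9.81)(5.93) = 26.469 J
Friction removes W_f = μ_k mg d = (0.18)(0.455)(9.81)(3.88) = 3.117 J
Energy reaching the spring: E = 26.469 − 3.117 = 23.352 J
At max compression ½kx² = E ⇒ x = √(2E/k) = √(2 × 23.352/501) = 0.3053 m

x = 0.305 m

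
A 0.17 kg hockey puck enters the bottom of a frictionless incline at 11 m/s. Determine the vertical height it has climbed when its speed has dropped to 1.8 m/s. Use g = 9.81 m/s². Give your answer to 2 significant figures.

Conservation of energy: ½mv₁² = ½mv₂² + mgh
h = (v₁² − v₂²)/(2g) = (11² − 1.8²)/(2 × 9.81) = 6.002 m

h = 6.0 m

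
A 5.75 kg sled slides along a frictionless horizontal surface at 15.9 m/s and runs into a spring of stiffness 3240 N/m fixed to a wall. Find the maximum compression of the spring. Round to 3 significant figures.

All KE is stored as spring PE at maximum compression: ½mv² = ½kx²
x = v√(m/k) = 15.9 × √(5.75/3240) = 0.6698 m

x = 0.670 m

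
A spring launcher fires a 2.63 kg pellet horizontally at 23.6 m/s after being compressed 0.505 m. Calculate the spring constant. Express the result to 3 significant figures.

Spring PE at full compression equals KE at release: ½kx² = ½mv²
k = mv²/x² = (2.63)(23.6)²/(0.505)² = 5744 N/m

k = 5740 N/m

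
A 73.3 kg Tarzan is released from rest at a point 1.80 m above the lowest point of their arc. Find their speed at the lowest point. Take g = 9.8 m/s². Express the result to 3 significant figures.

Energy conservation between the two points: mgh = ½mv²
v = √(2gh) = √(2 × 9.8 × 1.80) = √35.280 = 5.940 m/s

v = 5.94 m/s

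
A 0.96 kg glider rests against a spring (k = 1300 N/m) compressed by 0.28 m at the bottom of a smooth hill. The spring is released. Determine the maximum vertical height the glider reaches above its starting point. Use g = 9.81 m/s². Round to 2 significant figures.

h = 5.4 m

Energy conservation from release to the highest point: ½kx² = mgh
h = kx²/(2mg) = (1300)(0.28)²/(2 × 0.96 × 9.81) = 5.411 m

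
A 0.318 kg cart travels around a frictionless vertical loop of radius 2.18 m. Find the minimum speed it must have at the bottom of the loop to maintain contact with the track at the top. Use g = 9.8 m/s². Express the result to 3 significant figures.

v = 10.3 m/s

At the top: mg = mv_top²/r ⇒ v_top² = gr = 21.36 m²/s²
Energy from bottom to top (height 2r): ½mv_bot² = ½mv_top² + mg(2r)
v_bot² = gr + 4gr = 5gr = 106.8
v_bot = √(5gr) = 10.34 m/s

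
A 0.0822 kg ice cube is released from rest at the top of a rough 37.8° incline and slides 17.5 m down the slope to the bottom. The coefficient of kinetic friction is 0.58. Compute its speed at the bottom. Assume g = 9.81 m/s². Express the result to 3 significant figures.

v = 7.29 m/s

Taking the bottom as reference, mgh = ½mv² + μ_k N L with h = L sinθ, N = mg cosθ:
mgh = mgL sinθ = (0.0822)(9.81)(17.5)sin37.8° = 8.6492 J
W_f = μ_k mg cosθ · L = (0.58)(0.0822)(9.81)cos37.8°·17.5 = 6.467 J
½mv² = 8.6492 − 6.467 = 2.1819 J
v = √(2 × 2.1819/0.0822) = 7.286 m/s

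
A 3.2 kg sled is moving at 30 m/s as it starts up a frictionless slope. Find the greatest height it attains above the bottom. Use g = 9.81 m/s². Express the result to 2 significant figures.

h = 46 m

Setting KE at the bottom equal to PE gained: ½mv² = mgh
h = v²/(2g) = 30²/(2 × 9.81) = 45.87 m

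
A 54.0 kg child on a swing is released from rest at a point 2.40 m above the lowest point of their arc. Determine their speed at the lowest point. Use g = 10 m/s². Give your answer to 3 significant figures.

By conservation of mechanical energy, mgh = ½mv²
v = √(2gh) = √(2 × 10 × 2.40) = √48.000 = 6.928 m/s

v = 6.93 m/s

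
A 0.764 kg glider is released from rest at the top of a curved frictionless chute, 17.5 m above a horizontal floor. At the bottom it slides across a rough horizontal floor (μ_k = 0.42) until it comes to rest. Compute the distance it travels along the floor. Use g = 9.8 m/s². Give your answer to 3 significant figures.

Energy at the top = energy at the end + work done against friction:
At rest all PE has been dissipated by friction: mgh = μ_k m g d
d = h/μ_k = 17.5/0.42 = 41.67 m

d = 41.7 m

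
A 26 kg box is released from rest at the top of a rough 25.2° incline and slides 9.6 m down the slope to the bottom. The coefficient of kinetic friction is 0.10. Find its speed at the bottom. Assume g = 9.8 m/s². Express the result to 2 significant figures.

v = 7.9 m/s

Taking the bottom as reference, mgh = ½mv² + μ_k N L with h = L sinθ, N = mg cosθ:
mgh = mgL sinθ = (26)(9.8)(9.6)sin25.2° = 1041.5 J
W_f = μ_k mg cosθ · L = (0.10)(26)(9.8)cos25.2°·9.6 = 221.3 J
½mv² = 1041.5 − 221.3 = 820.16 J
v = √(2 × 820.16/26) = 7.943 m/s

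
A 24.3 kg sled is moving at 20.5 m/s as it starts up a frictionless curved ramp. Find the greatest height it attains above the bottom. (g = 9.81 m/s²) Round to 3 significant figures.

Setting KE at the bottom equal to PE gained: ½mv² = mgh
h = v²/(2g) = 20.5²/(2 × 9.81) = 21.42 m

h = 21.4 m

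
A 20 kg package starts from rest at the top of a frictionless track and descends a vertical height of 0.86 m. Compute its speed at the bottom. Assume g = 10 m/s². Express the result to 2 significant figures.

Equating total energy at the two states: mgh = ½mv²
The mass cancels from both sides.
v = √(2gh) = √(2 × 10 × 0.86) = √17.200 = 4.147 m/s

v = 4.1 m/s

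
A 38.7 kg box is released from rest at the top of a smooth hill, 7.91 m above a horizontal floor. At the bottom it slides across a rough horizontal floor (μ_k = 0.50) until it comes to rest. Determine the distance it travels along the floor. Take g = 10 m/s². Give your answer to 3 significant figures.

Applying the work–energy principle:
At rest all PE has been dissipated by friction: mgh = μ_k m g d
d = h/μ_k = 7.91/0.50 = 15.82 m

d = 15.8 m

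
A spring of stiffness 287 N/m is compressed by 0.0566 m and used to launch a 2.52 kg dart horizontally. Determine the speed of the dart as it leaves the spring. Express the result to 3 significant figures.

v = 0.604 m/s

The dart leaves the spring when the spring is at natural length, so ½kx² = ½mv²
v = x√(k/m) = 0.0566 × √(287/2.52) = 0.6040 m/s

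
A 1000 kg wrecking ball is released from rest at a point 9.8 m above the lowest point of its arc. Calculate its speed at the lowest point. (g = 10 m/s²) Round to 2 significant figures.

v = 14 m/s

Energy conservation between the two points: mgh = ½mv²
v = √(2gh) = √(2 × 10 × 9.8) = √196.00 = 14.00 m/s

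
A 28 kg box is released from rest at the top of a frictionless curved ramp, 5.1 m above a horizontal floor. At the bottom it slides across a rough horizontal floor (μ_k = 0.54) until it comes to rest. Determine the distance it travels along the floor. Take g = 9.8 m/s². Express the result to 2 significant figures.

Energy bookkeeping (friction removes W_f = μ_k N d):
At rest all PE has been dissipated by friction: mgh = μ_k m g d
d = h/μ_k = 5.1/0.54 = 9.444 m

d = 9.4 m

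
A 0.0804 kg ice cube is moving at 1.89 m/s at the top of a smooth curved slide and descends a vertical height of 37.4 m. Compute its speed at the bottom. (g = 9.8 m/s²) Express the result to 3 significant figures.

Equating total energy at the two states: ½mv₀² + mgh = ½mv²
v² = v₀² + 2gh = (1.89)² + 2(9.8)(37.4) = 736.61
v = √736.61 = 27.14 m/s

v = 27.1 m/s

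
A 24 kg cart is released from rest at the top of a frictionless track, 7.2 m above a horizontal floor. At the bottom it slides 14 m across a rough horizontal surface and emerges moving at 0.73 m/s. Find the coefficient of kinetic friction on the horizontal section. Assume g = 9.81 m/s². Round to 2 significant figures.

Applying the work–energy principle:
mgh = ½mv² + μ_k m g d
mgh = 1695.2 J; ½mv² = 6.3948 J
W_f = 1695.2 − 6.3948 = 1689 J
μ_k = W_f/(mg·d) = 1689/(235.4 × 14) = 0.5123

μ_k = 0.51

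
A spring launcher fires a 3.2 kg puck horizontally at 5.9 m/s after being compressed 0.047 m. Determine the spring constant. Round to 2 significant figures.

Spring PE at full compression equals KE at release: ½kx² = ½mv²
k = mv²/x² = (3.2)(5.9)²/(0.047)² = 50426 N/m

k = 50000 N/m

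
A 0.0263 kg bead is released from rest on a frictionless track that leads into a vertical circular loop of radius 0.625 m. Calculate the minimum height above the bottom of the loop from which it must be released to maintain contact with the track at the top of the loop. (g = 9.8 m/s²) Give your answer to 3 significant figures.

At the top, for minimum speed gravity alone supplies the centripetal force: mg = mv_top²/r ⇒ v_top² = gr = 6.125 m²/s²
Energy conservation from release height h to the top (height 2r): mgh = ½mv_top² + mg(2r)
h = v_top²/(2g) + 2r = r/2 + 2r = 5r/2 = 1.562 m

h = 1.56 m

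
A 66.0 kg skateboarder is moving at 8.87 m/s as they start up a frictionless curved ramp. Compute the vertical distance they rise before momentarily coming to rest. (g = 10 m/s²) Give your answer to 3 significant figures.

By energy conservation, ½mv² = mgh
h = v²/(2g) = 8.87²/(2 × 10) = 3.934 m

h = 3.93 m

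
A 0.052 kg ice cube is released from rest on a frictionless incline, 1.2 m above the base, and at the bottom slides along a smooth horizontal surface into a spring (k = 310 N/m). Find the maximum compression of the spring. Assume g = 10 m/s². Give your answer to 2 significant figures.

Gravitational PE at the top equals spring PE at max compression: mgh = ½kx²
x = √(2mgh/k) = √(2 × 0.052 × 10 × 1.2 / 310) = 0.06345 m

x = 0.063 m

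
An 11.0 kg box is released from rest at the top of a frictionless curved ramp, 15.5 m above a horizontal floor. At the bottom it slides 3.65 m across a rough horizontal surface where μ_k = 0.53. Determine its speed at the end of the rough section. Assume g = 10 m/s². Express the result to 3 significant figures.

Applying the work–energy principle:
mgh = ½mv² + μ_k m g d
W_f = μ_k mg d = (0.53)(11.0)(10)(3.65) = 212.8 J
½mv² = mgh − W_f = 1705.0 − 212.8 = 1492.2 J
v = √(2 × 1492.2/11.0) = 16.47 m/s

v = 16.5 m/s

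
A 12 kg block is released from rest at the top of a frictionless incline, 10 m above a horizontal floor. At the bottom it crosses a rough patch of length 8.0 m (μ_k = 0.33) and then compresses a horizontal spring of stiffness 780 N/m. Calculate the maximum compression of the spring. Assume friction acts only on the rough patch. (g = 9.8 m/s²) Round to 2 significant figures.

Initial energy: E₁ = mgh = (12)(9.8)(10) = 1176.0 J
Friction removes W_f = μ_k mg d = (0.33)(12)(9.8)(8.0) = 310.5 J
Energy reaching the spring: E = 1176.0 − 310.5 = 865.54 J
At max compression ½kx² = E ⇒ x = √(2E/k) = √(2 × 865.54/780) = 1.490 m

x = 1.5 m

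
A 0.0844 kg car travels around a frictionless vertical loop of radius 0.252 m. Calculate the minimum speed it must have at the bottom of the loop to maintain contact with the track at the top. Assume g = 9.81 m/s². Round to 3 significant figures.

At the top: mg = mv_top²/r ⇒ v_top² = gr = 2.472 m²/s²
Energy from bottom to top (height 2r): ½mv_bot² = ½mv_top² + mg(2r)
v_bot² = gr + 4gr = 5gr = 12.36
v_bot = √(5gr) = 3.516 m/s

v = 3.52 m/s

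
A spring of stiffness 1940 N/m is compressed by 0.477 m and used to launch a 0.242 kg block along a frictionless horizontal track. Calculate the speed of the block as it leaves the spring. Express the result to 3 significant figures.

Conservation of energy: ½kx² = ½mv²
v = x√(k/m) = 0.477 × √(1940/0.242) = 42.71 m/s

v = 42.7 m/s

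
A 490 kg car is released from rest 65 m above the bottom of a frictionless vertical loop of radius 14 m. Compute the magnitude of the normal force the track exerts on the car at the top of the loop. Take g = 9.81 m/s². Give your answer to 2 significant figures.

N = 21000 N

Energy from release to top (height 2r): mgh = ½mv_top² + mg(2r)
v_top² = 2g(h − 2r) = 2(9.81)(65 − 28.00) = 725.94 m²/s²
At the top, both N and weight point toward the centre: N + mg = mv_top²/r
N = m(v_top²/r − g) = 490(725.94/14 − 9.81) = 20601 N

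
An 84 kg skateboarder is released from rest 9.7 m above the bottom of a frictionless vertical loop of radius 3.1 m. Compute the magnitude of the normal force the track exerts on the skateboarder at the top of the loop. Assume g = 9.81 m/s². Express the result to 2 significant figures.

N = 1000 N

Energy from release to top (height 2r): mgh = ½mv_top² + mg(2r)
v_top² = 2g(h − 2r) = 2(9.81)(9.7 − 6.200) = 68.670 m²/s²
At the top, both N and weight point toward the centre: N + mg = mv_top²/r
N = m(v_top²/r − g) = 84(68.670/3.1 − 9.81) = 1037 N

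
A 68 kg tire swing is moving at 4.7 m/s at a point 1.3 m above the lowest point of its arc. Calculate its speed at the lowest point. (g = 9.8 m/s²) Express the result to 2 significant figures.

v = 6.9 m/s

Energy conservation between the two points: ½mv₀² + mgh = ½mv²
v² = v₀² + 2gh = (4.7)² + 2(9.8)(1.3) = 47.570
v = √47.570 = 6.897 m/s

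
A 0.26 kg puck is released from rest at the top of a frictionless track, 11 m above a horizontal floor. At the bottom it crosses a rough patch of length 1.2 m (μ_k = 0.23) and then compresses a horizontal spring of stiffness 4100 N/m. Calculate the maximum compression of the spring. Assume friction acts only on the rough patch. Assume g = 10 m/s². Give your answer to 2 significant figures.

x = 0.12 m

Initial energy: E₁ = mgh = (0.26)(10)(11) = 28.600 J
Friction removes W_f = μ_k mg d = (0.23)(0.26)(10)(1.2) = 0.7176 J
Energy reaching the spring: E = 28.600 − 0.7176 = 27.882 J
At max compression ½kx² = E ⇒ x = √(2E/k) = √(2 × 27.882/4100) = 0.1166 m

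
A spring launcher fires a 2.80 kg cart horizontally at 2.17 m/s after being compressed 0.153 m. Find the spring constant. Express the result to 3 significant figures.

k = 563 N/m

½kx² = ½mv²
k = mv²/x² = (2.80)(2.17)²/(0.153)² = 563.2 N/m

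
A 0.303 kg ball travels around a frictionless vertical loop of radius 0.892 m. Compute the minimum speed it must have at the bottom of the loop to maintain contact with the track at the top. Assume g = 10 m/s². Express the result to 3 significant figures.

At the top: mg = mv_top²/r ⇒ v_top² = gr = 8.920 m²/s²
Energy from bottom to top (height 2r): ½mv_bot² = ½mv_top² + mg(2r)
v_bot² = gr + 4gr = 5gr = 44.60
v_bot = √(5gr) = 6.678 m/s

v = 6.68 m/s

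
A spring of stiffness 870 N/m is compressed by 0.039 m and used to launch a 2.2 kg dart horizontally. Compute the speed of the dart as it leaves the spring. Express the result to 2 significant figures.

v = 0.78 m/s

The dart leaves the spring when the spring is at natural length, so ½kx² = ½mv²
v = x√(k/m) = 0.039 × √(870/2.2) = 0.7756 m/s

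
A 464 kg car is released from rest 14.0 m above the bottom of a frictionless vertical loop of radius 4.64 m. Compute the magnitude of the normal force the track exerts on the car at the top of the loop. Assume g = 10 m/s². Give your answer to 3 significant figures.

N = 4800 N

Energy from release to top (height 2r): mgh = ½mv_top² + mg(2r)
v_top² = 2g(h − 2r) = 2(10)(14.0 − 9.280) = 94.400 m²/s²
At the top, both N and weight point toward the centre: N + mg = mv_top²/r
N = m(v_top²/r − g) = 464(94.400/4.64 − 10) = 4800 N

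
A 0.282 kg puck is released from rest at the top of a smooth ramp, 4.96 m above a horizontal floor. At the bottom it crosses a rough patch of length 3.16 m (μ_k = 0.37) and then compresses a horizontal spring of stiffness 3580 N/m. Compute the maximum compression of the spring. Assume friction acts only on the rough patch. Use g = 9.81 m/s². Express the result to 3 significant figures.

Initial energy: E₁ = mgh = (0.282)(9.81)(4.96) = 13.721 J
Friction removes W_f = μ_k mg d = (0.37)(0.282)(9.81)(3.16) = 3.234 J
Energy reaching the spring: E = 13.721 − 3.234 = 10.487 J
At max compression ½kx² = E ⇒ x = √(2E/k) = √(2 × 10.487/3580) = 0.07654 m

x = 0.0765 m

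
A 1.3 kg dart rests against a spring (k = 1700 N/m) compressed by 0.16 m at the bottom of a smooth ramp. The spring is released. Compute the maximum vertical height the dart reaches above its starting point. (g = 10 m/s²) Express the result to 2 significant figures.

h = 1.7 m

At maximum height the dart is at rest, so ½kx² = mgh
h = kx²/(2mg) = (1700)(0.16)²/(2 × 1.3 × 10) = 1.674 m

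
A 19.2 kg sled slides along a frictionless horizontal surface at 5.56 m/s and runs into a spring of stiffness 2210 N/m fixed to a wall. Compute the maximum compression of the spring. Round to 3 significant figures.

At max compression the sled is momentarily at rest: ½mv² = ½kx²
x = v√(m/k) = 5.56 × √(19.2/2210) = 0.5182 m

x = 0.518 m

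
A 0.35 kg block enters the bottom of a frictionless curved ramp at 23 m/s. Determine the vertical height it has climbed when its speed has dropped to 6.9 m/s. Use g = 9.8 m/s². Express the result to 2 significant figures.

Energy balance between the two points: ½mv₁² = ½mv₂² + mgh
h = (v₁² − v₂²)/(2g) = (23² − 6.9²)/(2 × 9.8) = 24.56 m

h = 25 m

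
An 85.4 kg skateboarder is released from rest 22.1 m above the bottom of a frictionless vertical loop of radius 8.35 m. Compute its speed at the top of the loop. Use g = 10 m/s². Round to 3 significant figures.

Energy conservation: mgh = ½mv_top² + mg(2r)
v_top² = 2g(h − 2r) = 2(10)(22.1 − 16.70) = 108.0
v_top = 10.39 m/s

v = 10.4 m/s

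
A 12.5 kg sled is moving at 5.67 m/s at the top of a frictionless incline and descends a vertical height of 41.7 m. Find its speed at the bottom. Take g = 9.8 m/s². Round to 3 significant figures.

Energy conservation between the two points: ½mv₀² + mgh = ½mv²
v² = v₀² + 2gh = (5.67)² + 2(9.8)(41.7) = 849.47
v = √849.47 = 29.15 m/s

v = 29.1 m/s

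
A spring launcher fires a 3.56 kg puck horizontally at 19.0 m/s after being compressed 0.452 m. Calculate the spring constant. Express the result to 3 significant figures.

Spring PE at full compression equals KE at release: ½kx² = ½mv²
k = mv²/x² = (3.56)(19.0)²/(0.452)² = 6290 N/m

k = 6290 N/m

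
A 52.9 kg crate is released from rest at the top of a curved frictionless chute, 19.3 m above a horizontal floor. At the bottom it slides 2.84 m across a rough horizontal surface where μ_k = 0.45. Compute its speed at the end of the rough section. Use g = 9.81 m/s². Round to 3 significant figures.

v = 18.8 m/s

Energy bookkeeping (friction removes W_f = μ_k N d):
mgh = ½mv² + μ_k m g d
W_f = μ_k mg d = (0.45)(52.9)(9.81)(2.84) = 663.2 J
½mv² = mgh − W_f = 10016 − 663.2 = 9352.5 J
v = √(2 × 9352.5/52.9) = 18.80 m/s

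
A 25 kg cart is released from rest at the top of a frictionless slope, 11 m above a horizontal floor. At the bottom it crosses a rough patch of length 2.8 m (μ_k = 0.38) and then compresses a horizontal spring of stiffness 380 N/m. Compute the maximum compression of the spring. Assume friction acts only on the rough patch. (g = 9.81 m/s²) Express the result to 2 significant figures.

x = 3.6 m

Initial energy: E₁ = mgh = (25)(9.81)(11) = 2697.8 J
Friction removes W_f = μ_k mg d = (0.38)(25)(9.81)(2.8) = 260.9 J
Energy reaching the spring: E = 2697.8 − 260.9 = 2436.8 J
At max compression ½kx² = E ⇒ x = √(2E/k) = √(2 × 2436.8/380) = 3.581 m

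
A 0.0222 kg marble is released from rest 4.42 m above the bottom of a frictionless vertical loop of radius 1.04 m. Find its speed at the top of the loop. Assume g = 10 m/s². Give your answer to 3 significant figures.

v = 6.84 m/s

Energy conservation: mgh = ½mv_top² + mg(2r)
v_top² = 2g(h − 2r) = 2(10)(4.42 − 2.080) = 46.80
v_top = 6.841 m/s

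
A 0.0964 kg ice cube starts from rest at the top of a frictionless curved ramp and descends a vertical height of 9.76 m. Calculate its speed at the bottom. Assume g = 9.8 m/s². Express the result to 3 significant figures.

v = 13.8 m/s

Mechanical energy is conserved (no friction): mgh = ½mv²
v = √(2gh) = √(2 × 9.8 × 9.76) = √191.30 = 13.83 m/s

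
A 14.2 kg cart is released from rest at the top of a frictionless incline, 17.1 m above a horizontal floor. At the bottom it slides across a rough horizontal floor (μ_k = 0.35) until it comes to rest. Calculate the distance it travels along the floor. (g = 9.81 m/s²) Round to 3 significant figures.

d = 48.9 m

Energy at the top = energy at the end + work done against friction:
At rest all PE has been dissipated by friction: mgh = μ_k m g d
d = h/μ_k = 17.1/0.35 = 48.86 m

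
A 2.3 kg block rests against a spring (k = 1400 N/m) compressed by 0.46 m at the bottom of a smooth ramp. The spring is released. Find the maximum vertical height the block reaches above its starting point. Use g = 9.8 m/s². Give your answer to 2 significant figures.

All spring PE becomes gravitational PE at the highest point: ½kx² = mgh
h = kx²/(2mg) = (1400)(0.46)²/(2 × 2.3 × 9.8) = 6.571 m

h = 6.6 m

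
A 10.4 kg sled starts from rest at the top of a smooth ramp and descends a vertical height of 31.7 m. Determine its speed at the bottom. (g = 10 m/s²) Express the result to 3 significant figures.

By conservation of mechanical energy, mgh = ½mv²
v = √(2gh) = √(2 × 10 × 31.7) = √634.00 = 25.18 m/s

v = 25.2 m/s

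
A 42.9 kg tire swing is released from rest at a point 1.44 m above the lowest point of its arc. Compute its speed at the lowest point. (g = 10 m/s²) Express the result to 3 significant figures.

v = 5.37 m/s

Mechanical energy is conserved (no friction): mgh = ½mv²
The mass cancels from both sides.
v = √(2gh) = √(2 × 10 × 1.44) = √28.800 = 5.367 m/s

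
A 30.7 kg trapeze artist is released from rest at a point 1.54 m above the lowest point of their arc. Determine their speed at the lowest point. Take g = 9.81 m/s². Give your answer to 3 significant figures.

Equating total energy at the two states: mgh = ½mv²
The mass cancels from both sides.
v = √(2gh) = √(2 × 9.81 × 1.54) = √30.215 = 5.497 m/s

v = 5.50 m/s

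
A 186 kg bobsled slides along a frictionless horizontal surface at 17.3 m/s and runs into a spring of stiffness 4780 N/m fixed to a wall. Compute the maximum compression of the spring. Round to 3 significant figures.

x = 3.41 m

Conservation of energy between contact and max compression: ½mv² = ½kx²
x = v√(m/k) = 17.3 × √(186/4780) = 3.413 m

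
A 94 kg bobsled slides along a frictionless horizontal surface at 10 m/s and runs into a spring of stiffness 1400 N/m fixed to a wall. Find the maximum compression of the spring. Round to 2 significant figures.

x = 2.6 m

All KE is stored as spring PE at maximum compression: ½mv² = ½kx²
x = v√(m/k) = 10 × √(94/1400) = 2.591 m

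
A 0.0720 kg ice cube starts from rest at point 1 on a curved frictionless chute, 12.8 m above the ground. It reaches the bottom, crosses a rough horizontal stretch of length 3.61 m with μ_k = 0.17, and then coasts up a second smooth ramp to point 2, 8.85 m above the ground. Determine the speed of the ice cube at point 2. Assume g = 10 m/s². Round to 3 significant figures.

v = 8.17 m/s

Energy at 1: mgh₁ = (0.0720)(10)(12.8) = 9.2160 J
Friction loss: W_f = μ_k mg d = 0.4419 J
At 2: ½mv² + mgh₂ = mgh₁ − W_f
½mv² = 9.2160 − 0.4419 − 6.3720 = 2.4021 J
v = √(2 × 2.4021/0.0720) = 8.169 m/s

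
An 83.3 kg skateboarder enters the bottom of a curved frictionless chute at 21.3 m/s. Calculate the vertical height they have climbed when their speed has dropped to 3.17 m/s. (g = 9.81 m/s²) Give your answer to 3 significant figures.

h = 22.6 m

Energy balance between the two points: ½mv₁² = ½mv₂² + mgh
h = (v₁² − v₂²)/(2g) = (21.3² − 3.17²)/(2 × 9.81) = 22.61 m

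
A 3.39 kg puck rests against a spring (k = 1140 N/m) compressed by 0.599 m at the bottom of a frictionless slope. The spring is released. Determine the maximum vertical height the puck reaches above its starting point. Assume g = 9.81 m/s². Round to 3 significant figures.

At maximum height the puck is at rest, so ½kx² = mgh
h = kx²/(2mg) = (1140)(0.599)²/(2 × 3.39 × 9.81) = 6.150 m

h = 6.15 m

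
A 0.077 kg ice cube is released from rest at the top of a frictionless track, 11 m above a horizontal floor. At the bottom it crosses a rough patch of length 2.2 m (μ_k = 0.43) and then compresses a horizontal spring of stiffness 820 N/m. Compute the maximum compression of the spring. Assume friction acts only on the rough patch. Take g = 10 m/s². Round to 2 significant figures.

x = 0.14 m

Initial energy: E₁ = mgh = (0.077)(10)(11) = 8.4700 J
Friction removes W_f = μ_k mg d = (0.43)(0.077)(10)(2.2) = 0.7284 J
Energy reaching the spring: E = 8.4700 − 0.7284 = 7.7416 J
At max compression ½kx² = E ⇒ x = √(2E/k) = √(2 × 7.7416/820) = 0.1374 m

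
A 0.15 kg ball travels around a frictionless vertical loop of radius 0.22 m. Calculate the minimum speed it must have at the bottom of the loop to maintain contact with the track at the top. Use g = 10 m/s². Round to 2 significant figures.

At the top: mg = mv_top²/r ⇒ v_top² = gr = 2.200 m²/s²
Energy from bottom to top (height 2r): ½mv_bot² = ½mv_top² + mg(2r)
v_bot² = gr + 4gr = 5gr = 11.00
v_bot = √(5gr) = 3.317 m/s

v = 3.3 m/s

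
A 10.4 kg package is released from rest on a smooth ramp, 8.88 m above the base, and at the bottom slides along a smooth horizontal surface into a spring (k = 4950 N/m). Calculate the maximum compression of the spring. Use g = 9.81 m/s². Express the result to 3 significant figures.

x = 0.605 m

At max compression the package is momentarily at rest: mgh = ½kx²
x = √(2mgh/k) = √(2 × 10.4 × 9.81 × 8.88 / 4950) = 0.6050 m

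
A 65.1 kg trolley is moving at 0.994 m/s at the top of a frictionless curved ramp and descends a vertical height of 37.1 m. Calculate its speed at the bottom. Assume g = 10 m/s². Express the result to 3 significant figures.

Energy conservation between the two points: ½mv₀² + mgh = ½mv²
The mass cancels from both sides.
v² = v₀² + 2gh = (0.994)² + 2(10)(37.1) = 742.99
v = √742.99 = 27.26 m/s

v = 27.3 m/s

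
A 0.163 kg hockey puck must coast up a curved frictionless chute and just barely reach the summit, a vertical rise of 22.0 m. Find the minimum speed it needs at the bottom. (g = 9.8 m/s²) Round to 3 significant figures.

At the top it is momentarily at rest, so all KE converts to PE: ½mv² = mgh
v = √(2gh) = √(2 × 9.8 × 22.0) = 20.77 m/s

v = 20.8 m/s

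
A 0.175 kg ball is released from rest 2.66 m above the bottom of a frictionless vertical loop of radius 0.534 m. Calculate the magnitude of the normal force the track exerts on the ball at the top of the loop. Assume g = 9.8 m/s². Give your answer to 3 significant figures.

Energy from release to top (height 2r): mgh = ½mv_top² + mg(2r)
v_top² = 2g(h − 2r) = 2(9.8)(2.66 − 1.068) = 31.203 m²/s²
At the top, both N and weight point toward the centre: N + mg = mv_top²/r
N = m(v_top²/r − g) = 0.175(31.203/0.534 − 9.8) = 8.511 N

N = 8.51 N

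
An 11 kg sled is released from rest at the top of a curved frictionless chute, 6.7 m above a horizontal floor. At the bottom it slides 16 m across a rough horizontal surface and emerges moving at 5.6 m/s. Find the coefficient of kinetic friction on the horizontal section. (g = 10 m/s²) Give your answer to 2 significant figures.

Energy bookkeeping (friction removes W_f = μ_k N d):
mgh = ½mv² + μ_k m g d
mgh = 737.00 J; ½mv² = 172.48 J
W_f = 737.00 − 172.48 = 564.5 J
μ_k = W_f/(mg·d) = 564.5/(110.0 × 16) = 0.3207

μ_k = 0.32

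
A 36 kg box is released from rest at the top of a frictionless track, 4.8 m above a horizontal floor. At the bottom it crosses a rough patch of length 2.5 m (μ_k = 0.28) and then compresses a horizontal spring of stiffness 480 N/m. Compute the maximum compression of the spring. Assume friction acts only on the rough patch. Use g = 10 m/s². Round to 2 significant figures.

Initial energy: E₁ = mgh = (36)(10)(4.8) = 1728.0 J
Friction removes W_f = μ_k mg d = (0.28)(36)(10)(2.5) = 252.0 J
Energy reaching the spring: E = 1728.0 − 252.0 = 1476.0 J
At max compression ½kx² = E ⇒ x = √(2E/k) = √(2 × 1476.0/480) = 2.480 m

x = 2.5 m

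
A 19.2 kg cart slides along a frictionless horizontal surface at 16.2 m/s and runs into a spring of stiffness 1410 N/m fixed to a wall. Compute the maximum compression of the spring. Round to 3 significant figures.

All KE is stored as spring PE at maximum compression: ½mv² = ½kx²
x = v√(m/k) = 16.2 × √(19.2/1410) = 1.890 m

x = 1.89 m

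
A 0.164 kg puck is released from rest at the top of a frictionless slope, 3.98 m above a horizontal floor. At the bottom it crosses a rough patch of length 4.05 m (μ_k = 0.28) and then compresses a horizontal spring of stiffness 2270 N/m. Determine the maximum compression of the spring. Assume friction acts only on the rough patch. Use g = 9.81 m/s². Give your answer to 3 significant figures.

Initial energy: E₁ = mgh = (0.164)(9.81)(3.98) = 6.4032 J
Friction removes W_f = μ_k mg d = (0.28)(0.164)(9.81)(4.05) = 1.824 J
Energy reaching the spring: E = 6.4032 − 1.824 = 4.5788 J
At max compression ½kx² = E ⇒ x = √(2E/k) = √(2 × 4.5788/2270) = 0.06351 m

x = 0.0635 m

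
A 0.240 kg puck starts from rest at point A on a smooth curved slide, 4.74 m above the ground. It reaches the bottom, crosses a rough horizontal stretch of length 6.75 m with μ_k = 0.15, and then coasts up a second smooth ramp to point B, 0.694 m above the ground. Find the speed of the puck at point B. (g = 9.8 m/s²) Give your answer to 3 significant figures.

Energy at A: mgh₁ = (0.240)(9.8)(4.74) = 11.148 J
Friction loss: W_f = μ_k mg d = 2.381 J
At B: ½mv² + mgh₂ = mgh₁ − W_f
½mv² = 11.148 − 2.381 − 1.6323 = 7.1348 J
v = √(2 × 7.1348/0.240) = 7.711 m/s

v = 7.71 m/s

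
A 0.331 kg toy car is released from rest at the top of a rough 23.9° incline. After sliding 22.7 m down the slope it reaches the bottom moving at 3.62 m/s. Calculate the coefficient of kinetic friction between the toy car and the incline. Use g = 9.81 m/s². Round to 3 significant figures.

Energy balance down the incline: mg L sinθ − ½mv² = μ_k (mg cosθ) L
mgL sinθ = 29.863 J; ½mv² = 2.1688 J
W_f = 29.863 − 2.1688 = 27.69 J
μ_k = W_f/(mg cosθ · L) = 27.69/(2.969 × 22.7) = 0.4110

μ_k = 0.411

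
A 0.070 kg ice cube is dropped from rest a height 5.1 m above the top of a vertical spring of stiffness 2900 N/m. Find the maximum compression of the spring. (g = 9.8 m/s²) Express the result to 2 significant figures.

Take the reference level at the top of the uncompressed spring. At max compression the cube has fallen H + x and is momentarily at rest:
mg(H + x) = ½kx²
½(2900)x² − (0.070)(9.8)x − (0.070)(9.8)(5.1) = 0
1450x² − 0.6860x − 3.499 = 0
x = [0.6860 + √(0.4706 + 20292)]/(2 × 1450) = 0.04936 m

x = 0.049 m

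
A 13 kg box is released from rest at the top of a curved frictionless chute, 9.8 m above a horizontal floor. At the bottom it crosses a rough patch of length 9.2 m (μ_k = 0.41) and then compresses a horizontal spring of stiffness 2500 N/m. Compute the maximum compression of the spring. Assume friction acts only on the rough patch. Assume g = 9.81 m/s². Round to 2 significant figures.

Initial energy: E₁ = mgh = (13)(9.81)(9.8) = 1249.8 J
Friction removes W_f = μ_k mg d = (0.41)(13)(9.81)(9.2) = 481.0 J
Energy reaching the spring: E = 1249.8 − 481.0 = 768.75 J
At max compression ½kx² = E ⇒ x = √(2E/k) = √(2 × 768.75/2500) = 0.7842 m

x = 0.78 m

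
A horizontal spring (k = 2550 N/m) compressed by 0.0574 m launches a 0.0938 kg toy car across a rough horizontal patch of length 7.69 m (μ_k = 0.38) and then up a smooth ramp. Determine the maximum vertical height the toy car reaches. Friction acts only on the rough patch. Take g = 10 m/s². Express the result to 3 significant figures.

Spring energy: E₀ = ½kx² = ½(2550)(0.0574)² = 4.2008 J
Friction: W_f = μ_k mg d = (0.38)(0.0938)(10)(7.69) = 2.741 J
Energy at base of ramp: E = 4.2008 − 2.741 = 1.4598 J
At max height all remaining energy is PE: mgh = E ⇒ h = E/(mg) = 1.4598/(0.0938 × 10) = 1.556 m

h = 1.56 m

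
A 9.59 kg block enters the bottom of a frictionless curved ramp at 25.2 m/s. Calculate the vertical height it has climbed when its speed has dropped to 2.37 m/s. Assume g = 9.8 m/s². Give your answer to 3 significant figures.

h = 32.1 m

Energy balance between the two points: ½mv₁² = ½mv₂² + mgh
h = (v₁² − v₂²)/(2g) = (25.2² − 2.37²)/(2 × 9.8) = 32.11 m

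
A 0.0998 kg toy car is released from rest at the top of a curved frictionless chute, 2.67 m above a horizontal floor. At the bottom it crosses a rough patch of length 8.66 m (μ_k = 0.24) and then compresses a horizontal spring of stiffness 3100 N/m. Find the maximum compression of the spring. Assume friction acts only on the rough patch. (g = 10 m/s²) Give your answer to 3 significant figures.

x = 0.0195 m

Initial energy: E₁ = mgh = (0.0998)(10)(2.67) = 2.6647 J
Friction removes W_f = μ_k mg d = (0.24)(0.0998)(10)(8.66) = 2.074 J
Energy reaching the spring: E = 2.6647 − 2.074 = 0.59042 J
At max compression ½kx² = E ⇒ x = √(2E/k) = √(2 × 0.59042/3100) = 0.01952 m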